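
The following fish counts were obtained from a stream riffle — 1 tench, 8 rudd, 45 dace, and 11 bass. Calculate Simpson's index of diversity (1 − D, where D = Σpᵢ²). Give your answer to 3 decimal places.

Total N = 1+8+45+11 = 65, so the proportions are 0.01538, 0.12308, 0.69231, 0.16923 (working shown to 5 dp, full precision carried).
D = 0.01538² + 0.12308² + 0.69231² + 0.16923² = 0.00024 + 0.01515 + 0.47929 + 0.02864 = 0.52331.
So 1 − D = 0.47669, i.e. 0.477 to 3 decimal places.

0.477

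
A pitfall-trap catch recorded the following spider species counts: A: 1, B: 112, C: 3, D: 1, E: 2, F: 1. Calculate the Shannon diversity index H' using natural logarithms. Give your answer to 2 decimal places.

0.34

Total N = 1+112+3+1+2+1 = 120, so the proportions are 0.0083, 0.9333, 0.025, 0.0083, 0.0167, 0.0083 (working shown to 4 dp, full precision carried).
Each pᵢ ln pᵢ term: 0.0083×(-4.7875)=-0.0399, 0.9333×(-0.0690)=-0.0644, 0.025×(-3.6889)=-0.0922, 0.0083×(-4.7875)=-0.0399, 0.0167×(-4.0943)=-0.0682, 0.0083×(-4.7875)=-0.0399.
Sum = -0.3445, so H' = 0.34.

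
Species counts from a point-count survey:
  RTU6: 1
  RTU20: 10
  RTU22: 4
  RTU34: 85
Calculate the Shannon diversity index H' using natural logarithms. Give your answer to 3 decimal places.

Total N = 1+10+4+85 = 100, so the proportions are 0.01, 0.1, 0.04, 0.85 (working shown to 5 dp, full precision carried).
Each pᵢ ln pᵢ term: 0.01×(-4.60517)=-0.04605, 0.1×(-2.30259)=-0.23026, 0.04×(-3.21888)=-0.12876, 0.85×(-0.16252)=-0.13814.
Sum = -0.54321, so H' = 0.543.

0.543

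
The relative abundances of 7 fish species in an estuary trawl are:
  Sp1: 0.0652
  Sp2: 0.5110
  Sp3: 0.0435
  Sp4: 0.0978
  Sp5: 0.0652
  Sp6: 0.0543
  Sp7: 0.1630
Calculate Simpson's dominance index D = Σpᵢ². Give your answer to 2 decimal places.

D = 0.0652² + 0.511² + 0.0435² + 0.0978² + 0.0652² + 0.0543² + 0.163² = 0.0043 + 0.2611 + 0.0019 + 0.0096 + 0.0043 + 0.0029 + 0.0266 = 0.3106 (working shown to 4 dp, full precision carried).
To 2 decimal places, D = 0.31.

0.31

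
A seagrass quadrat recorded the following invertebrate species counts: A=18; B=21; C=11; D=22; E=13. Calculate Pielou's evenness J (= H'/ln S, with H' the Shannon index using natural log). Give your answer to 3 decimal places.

0.979

Total N = 18+21+11+22+13 = 85, so the proportions are 0.21176, 0.24706, 0.12941, 0.25882, 0.15294 (working shown to 5 dp, full precision carried).
H' = −Σ pᵢ ln pᵢ = −((-0.32872) + (-0.34542) + (-0.26462) + (-0.34983) + (-0.28718)) = 1.57576.
With S = 5 species, ln S = 1.60944, so J = 1.57576/1.60944 = 0.97907, i.e. 0.979 to 3 decimal places.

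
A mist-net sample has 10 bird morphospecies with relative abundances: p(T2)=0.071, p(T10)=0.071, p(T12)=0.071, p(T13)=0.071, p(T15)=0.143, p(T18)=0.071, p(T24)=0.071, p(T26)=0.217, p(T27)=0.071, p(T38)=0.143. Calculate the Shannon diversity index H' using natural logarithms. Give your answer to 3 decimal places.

Each pᵢ ln pᵢ term (working shown to 5 dp, full precision carried): 0.071×(-2.64508)=-0.18780, 0.071×(-2.64508)=-0.18780, 0.071×(-2.64508)=-0.18780, 0.071×(-2.64508)=-0.18780, 0.143×(-1.94491)=-0.27812, 0.071×(-2.64508)=-0.18780, 0.071×(-2.64508)=-0.18780, 0.217×(-1.52786)=-0.33155, 0.071×(-2.64508)=-0.18780, 0.143×(-1.94491)=-0.27812.
Sum = -2.20239, so H' = 2.202.

2.202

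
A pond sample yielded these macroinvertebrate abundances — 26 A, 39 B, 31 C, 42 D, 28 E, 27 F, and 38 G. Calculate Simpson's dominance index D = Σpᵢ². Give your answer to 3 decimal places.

0.148

Total N = 26+39+31+42+28+27+38 = 231, so the proportions are 0.11255, 0.16883, 0.1342, 0.18182, 0.12121, 0.11688, 0.1645 (working shown to 5 dp, full precision carried).
D = 0.11255² + 0.16883² + 0.1342² + 0.18182² + 0.12121² + 0.11688² + 0.1645² = 0.01267 + 0.02850 + 0.01801 + 0.03306 + 0.01469 + 0.01366 + 0.02706 = 0.14765.
To 3 decimal places, D = 0.148.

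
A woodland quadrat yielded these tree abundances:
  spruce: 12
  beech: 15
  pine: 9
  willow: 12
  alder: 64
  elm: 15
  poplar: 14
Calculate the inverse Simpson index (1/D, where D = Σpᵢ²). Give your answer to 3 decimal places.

Total N = 12+15+9+12+64+15+14 = 141, so the proportions are 0.0851064, 0.106383, 0.0638298, 0.0851064, 0.4539007, 0.106383, 0.0992908 (working shown to 7 dp, full precision carried).
D = 0.0851064² + 0.106383² + 0.0638298² + 0.0851064² + 0.4539007² + 0.106383² + 0.0992908² = 0.0072431 + 0.0113173 + 0.0040742 + 0.0072431 + 0.2060259 + 0.0113173 + 0.0098587 = 0.2570796.
So 1/D = 3.88985, i.e. 3.890 to 3 decimal places.

3.890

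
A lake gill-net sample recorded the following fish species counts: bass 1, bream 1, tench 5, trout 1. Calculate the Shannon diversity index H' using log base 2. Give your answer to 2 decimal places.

1.55

Total N = 1+1+5+1 = 8, so the proportions are 0.125, 0.125, 0.625, 0.125 (working shown to 4 dp, full precision carried).
Each pᵢ log₂ pᵢ term: 0.125×(-3.0000)=-0.3750, 0.125×(-3.0000)=-0.3750, 0.625×(-0.6781)=-0.4238, 0.125×(-3.0000)=-0.3750.
Sum = -1.5488, so H' = 1.55.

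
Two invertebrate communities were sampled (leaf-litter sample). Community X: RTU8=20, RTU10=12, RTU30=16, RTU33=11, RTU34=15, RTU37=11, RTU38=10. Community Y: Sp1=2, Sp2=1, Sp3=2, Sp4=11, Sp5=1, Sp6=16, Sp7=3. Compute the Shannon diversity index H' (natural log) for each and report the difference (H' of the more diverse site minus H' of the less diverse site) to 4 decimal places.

0.4671

Community X: N=95, proportions 0.210526, 0.126316, 0.168421, 0.115789, 0.157895, 0.115789, 0.105263, giving H' = 1.917085 (working shown to 6 dp, full precision carried).
Community Y: N=36, proportions 0.055556, 0.027778, 0.055556, 0.305556, 0.027778, 0.444444, 0.083333, giving H' = 1.450000.
Difference = |1.917085 − 1.450000| = 0.467085, i.e. 0.4671 to 4 decimal places.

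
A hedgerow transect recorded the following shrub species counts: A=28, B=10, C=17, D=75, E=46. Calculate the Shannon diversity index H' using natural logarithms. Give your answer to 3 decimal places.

Total N = 28+10+17+75+46 = 176, so the proportions are 0.15909, 0.05682, 0.09659, 0.42614, 0.26136 (working shown to 5 dp, full precision carried).
Each pᵢ ln pᵢ term: 0.15909×(-1.83828)=-0.29245, 0.05682×(-2.86790)=-0.16295, 0.09659×(-2.33727)=-0.22576, 0.42614×(-0.85300)=-0.36349, 0.26136×(-1.34184)=-0.35071.
Sum = -1.39536, so H' = 1.395.

1.395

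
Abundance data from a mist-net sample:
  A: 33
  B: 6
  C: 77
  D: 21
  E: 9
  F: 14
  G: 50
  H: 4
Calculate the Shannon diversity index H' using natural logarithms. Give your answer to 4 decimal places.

Total N = 33+6+77+21+9+14+50+4 = 214, so the proportions are 0.154206, 0.028037, 0.359813, 0.098131, 0.042056, 0.065421, 0.233645, 0.018692 (working shown to 6 dp, full precision carried).
Each pᵢ ln pᵢ term: 0.154206×(-1.869468)=-0.288283, 0.028037×(-3.574217)=-0.100212, 0.359813×(-1.022171)=-0.367790, 0.098131×(-2.321454)=-0.227806, 0.042056×(-3.168751)=-0.133265, 0.065421×(-2.726919)=-0.178397, 0.233645×(-1.453953)=-0.339709, 0.018692×(-3.979682)=-0.074387.
Sum = -1.709848, so H' = 1.7098.

1.7098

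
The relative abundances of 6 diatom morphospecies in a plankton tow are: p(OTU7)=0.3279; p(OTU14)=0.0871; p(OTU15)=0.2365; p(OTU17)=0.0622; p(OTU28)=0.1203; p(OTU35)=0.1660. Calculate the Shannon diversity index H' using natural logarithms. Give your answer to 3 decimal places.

1.645

Each pᵢ ln pᵢ term (working shown to 5 dp, full precision carried): 0.3279×(-1.11505)=-0.36562, 0.0871×(-2.44070)=-0.21258, 0.2365×(-1.44181)=-0.34099, 0.0622×(-2.77740)=-0.17275, 0.1203×(-2.11777)=-0.25477, 0.166×(-1.79577)=-0.29810.
Sum = -1.64482, so H' = 1.645.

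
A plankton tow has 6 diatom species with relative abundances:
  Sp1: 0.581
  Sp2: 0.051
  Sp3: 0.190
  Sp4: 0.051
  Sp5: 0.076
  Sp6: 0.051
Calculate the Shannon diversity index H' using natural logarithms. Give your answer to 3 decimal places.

Each pᵢ ln pᵢ term (working shown to 5 dp, full precision carried): 0.581×(-0.54300)=-0.31549, 0.051×(-2.97593)=-0.15177, 0.19×(-1.66073)=-0.31554, 0.051×(-2.97593)=-0.15177, 0.076×(-2.57702)=-0.19585, 0.051×(-2.97593)=-0.15177.
Sum = -1.28220, so H' = 1.282.

1.282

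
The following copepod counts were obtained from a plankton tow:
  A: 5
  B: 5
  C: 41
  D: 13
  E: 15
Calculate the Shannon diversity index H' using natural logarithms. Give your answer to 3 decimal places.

1.302

Total N = 5+5+41+13+15 = 79, so the proportions are 0.06329, 0.06329, 0.51899, 0.16456, 0.18987 (working shown to 5 dp, full precision carried).
Each pᵢ ln pᵢ term: 0.06329×(-2.76001)=-0.17468, 0.06329×(-2.76001)=-0.17468, 0.51899×(-0.65588)=-0.34039, 0.16456×(-1.80450)=-0.29694, 0.18987×(-1.66140)=-0.31546.
Sum = -1.30216, so H' = 1.302.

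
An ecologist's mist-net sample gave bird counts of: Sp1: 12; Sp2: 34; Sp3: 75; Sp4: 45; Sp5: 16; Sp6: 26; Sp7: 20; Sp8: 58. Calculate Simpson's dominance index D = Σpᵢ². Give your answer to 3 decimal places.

0.167

Total N = 12+34+75+45+16+26+20+58 = 286, so the proportions are 0.04196, 0.11888, 0.26224, 0.15734, 0.05594, 0.09091, 0.06993, 0.2028 (working shown to 5 dp, full precision carried).
D = 0.04196² + 0.11888² + 0.26224² + 0.15734² + 0.05594² + 0.09091² + 0.06993² + 0.2028² = 0.00176 + 0.01413 + 0.06877 + 0.02476 + 0.00313 + 0.00826 + 0.00489 + 0.04113 = 0.16683.
To 3 decimal places, D = 0.167.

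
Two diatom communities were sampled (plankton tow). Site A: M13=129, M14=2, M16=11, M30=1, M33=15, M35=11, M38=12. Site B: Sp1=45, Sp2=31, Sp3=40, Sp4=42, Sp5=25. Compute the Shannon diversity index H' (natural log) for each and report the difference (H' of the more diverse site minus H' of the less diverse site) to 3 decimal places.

0.541

Site A: N=181, proportions 0.71271, 0.01105, 0.06077, 0.00552, 0.08287, 0.06077, 0.0663, giving H' = 1.04659 (working shown to 5 dp, full precision carried).
Site B: N=183, proportions 0.2459, 0.1694, 0.21858, 0.22951, 0.13661, giving H' = 1.58783.
Difference = |1.04659 − 1.58783| = 0.54124, i.e. 0.541 to 3 decimal places.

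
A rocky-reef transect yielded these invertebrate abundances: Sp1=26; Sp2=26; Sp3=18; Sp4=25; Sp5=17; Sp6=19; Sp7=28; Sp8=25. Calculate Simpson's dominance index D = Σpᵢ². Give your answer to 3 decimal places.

0.129

Total N = 26+26+18+25+17+19+28+25 = 184, so the proportions are 0.1413, 0.1413, 0.09783, 0.13587, 0.09239, 0.10326, 0.15217, 0.13587 (working shown to 5 dp, full precision carried).
D = 0.1413² + 0.1413² + 0.09783² + 0.13587² + 0.09239² + 0.10326² + 0.15217² + 0.13587² = 0.01997 + 0.01997 + 0.00957 + 0.01846 + 0.00854 + 0.01066 + 0.02316 + 0.01846 = 0.12878.
To 3 decimal places, D = 0.129.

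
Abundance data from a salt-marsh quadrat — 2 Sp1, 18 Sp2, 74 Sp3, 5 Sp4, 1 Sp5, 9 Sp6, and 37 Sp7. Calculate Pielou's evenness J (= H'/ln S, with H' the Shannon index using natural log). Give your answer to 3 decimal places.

0.684

Total N = 2+18+74+5+1+9+37 = 146, so the proportions are 0.0137, 0.12329, 0.50685, 0.03425, 0.00685, 0.06164, 0.25342 (working shown to 5 dp, full precision carried).
H' = −Σ pᵢ ln pᵢ = −((-0.05877) + (-0.25807) + (-0.34443) + (-0.11555) + (-0.03413) + (-0.17176) + (-0.34787)) = 1.33059.
With S = 7 species, ln S = 1.94591, so J = 1.33059/1.94591 = 0.68379, i.e. 0.684 to 3 decimal places.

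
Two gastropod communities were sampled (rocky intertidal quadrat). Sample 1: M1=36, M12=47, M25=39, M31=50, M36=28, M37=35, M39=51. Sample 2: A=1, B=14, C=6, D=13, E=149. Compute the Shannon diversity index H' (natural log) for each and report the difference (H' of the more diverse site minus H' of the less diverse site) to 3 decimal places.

1.234

Sample 1: N=286, proportions 0.12587, 0.16434, 0.13636, 0.17483, 0.0979, 0.12238, 0.17832, giving H' = 1.92625 (working shown to 5 dp, full precision carried).
Sample 2: N=183, proportions 0.00546, 0.0765, 0.03279, 0.07104, 0.81421, giving H' = 0.69238.
Difference = |1.92625 − 0.69238| = 1.23387, i.e. 1.234 to 3 decimal places.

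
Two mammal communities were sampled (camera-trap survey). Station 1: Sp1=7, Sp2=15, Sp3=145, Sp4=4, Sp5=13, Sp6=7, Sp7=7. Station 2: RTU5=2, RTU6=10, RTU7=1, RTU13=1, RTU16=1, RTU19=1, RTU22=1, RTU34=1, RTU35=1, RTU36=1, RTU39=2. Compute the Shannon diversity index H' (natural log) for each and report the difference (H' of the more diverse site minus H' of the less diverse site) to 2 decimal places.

Station 1: N=198, proportions 0.03535, 0.07576, 0.73232, 0.0202, 0.06566, 0.03535, 0.03535, giving H' = 1.03574 (working shown to 5 dp, full precision carried).
Station 2: N=22, proportions 0.09091, 0.45455, 0.04545, 0.04545, 0.04545, 0.04545, 0.04545, 0.04545, 0.04545, 0.04545, 0.09091, giving H' = 1.91839.
Difference = |1.03574 − 1.91839| = 0.88265, i.e. 0.88 to 2 decimal places.

0.88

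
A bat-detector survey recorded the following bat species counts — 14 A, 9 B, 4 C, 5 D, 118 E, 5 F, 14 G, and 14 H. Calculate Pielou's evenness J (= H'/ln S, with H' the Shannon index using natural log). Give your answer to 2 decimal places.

Total N = 14+9+4+5+118+5+14+14 = 183, so the proportions are 0.0765, 0.0492, 0.0219, 0.0273, 0.6448, 0.0273, 0.0765, 0.0765 (working shown to 4 dp, full precision carried).
H' = −Σ pᵢ ln pᵢ = −((-0.1966) + (-0.1481) + (-0.0836) + (-0.0984) + (-0.2829) + (-0.0984) + (-0.1966) + (-0.1966)) = 1.3013.
With S = 8 species, ln S = 2.0794, so J = 1.3013/2.0794 = 0.6258, i.e. 0.63 to 2 decimal places.

0.63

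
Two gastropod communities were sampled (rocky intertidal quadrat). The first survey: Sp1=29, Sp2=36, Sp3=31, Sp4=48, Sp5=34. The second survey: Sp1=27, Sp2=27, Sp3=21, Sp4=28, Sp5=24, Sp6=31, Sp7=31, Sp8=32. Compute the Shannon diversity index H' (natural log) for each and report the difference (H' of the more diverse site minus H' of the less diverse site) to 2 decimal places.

0.48

The first survey: N=178, proportions 0.16292, 0.20225, 0.17416, 0.26966, 0.19101, giving H' = 1.59287 (working shown to 5 dp, full precision carried).
The second survey: N=221, proportions 0.12217, 0.12217, 0.09502, 0.1267, 0.1086, 0.14027, 0.14027, 0.1448, giving H' = 2.07103.
Difference = |1.59287 − 2.07103| = 0.47816, i.e. 0.48 to 2 decimal places.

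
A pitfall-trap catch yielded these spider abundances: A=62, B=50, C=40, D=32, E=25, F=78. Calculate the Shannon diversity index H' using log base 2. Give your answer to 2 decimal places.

Total N = 62+50+40+32+25+78 = 287, so the proportions are 0.216, 0.1742, 0.1394, 0.1115, 0.0871, 0.2718 (working shown to 4 dp, full precision carried).
Each pᵢ log₂ pᵢ term: 0.216×(-2.2107)=-0.4776, 0.1742×(-2.5211)=-0.4392, 0.1394×(-2.8430)=-0.3962, 0.1115×(-3.1649)=-0.3529, 0.0871×(-3.5211)=-0.3067, 0.2718×(-1.8795)=-0.5108.
Sum = -2.4834, so H' = 2.48.

2.48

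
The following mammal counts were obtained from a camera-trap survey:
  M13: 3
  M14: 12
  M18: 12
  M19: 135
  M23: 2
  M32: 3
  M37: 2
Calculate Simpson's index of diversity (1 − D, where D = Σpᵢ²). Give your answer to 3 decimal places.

Total N = 3+12+12+135+2+3+2 = 169, so the proportions are 0.01775, 0.07101, 0.07101, 0.79882, 0.01183, 0.01775, 0.01183 (working shown to 5 dp, full precision carried).
D = 0.01775² + 0.07101² + 0.07101² + 0.79882² + 0.01183² + 0.01775² + 0.01183² = 0.00032 + 0.00504 + 0.00504 + 0.63811 + 0.00014 + 0.00032 + 0.00014 = 0.64910.
So 1 − D = 0.35090, i.e. 0.351 to 3 decimal places.

0.351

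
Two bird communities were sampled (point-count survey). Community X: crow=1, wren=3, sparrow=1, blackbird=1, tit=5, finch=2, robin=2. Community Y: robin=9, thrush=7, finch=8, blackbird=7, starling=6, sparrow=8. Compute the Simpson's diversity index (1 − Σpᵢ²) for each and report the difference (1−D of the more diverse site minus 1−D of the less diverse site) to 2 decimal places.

0.03

Community X: N=15, proportions 0.0667, 0.2, 0.0667, 0.0667, 0.3333, 0.1333, 0.1333, giving 1−D = 0.8000 (working shown to 4 dp, full precision carried).
Community Y: N=45, proportions 0.2, 0.1556, 0.1778, 0.1556, 0.1333, 0.1778, giving 1−D = 0.8306.
Difference = |0.8000 − 0.8306| = 0.0306, i.e. 0.03 to 2 decimal places.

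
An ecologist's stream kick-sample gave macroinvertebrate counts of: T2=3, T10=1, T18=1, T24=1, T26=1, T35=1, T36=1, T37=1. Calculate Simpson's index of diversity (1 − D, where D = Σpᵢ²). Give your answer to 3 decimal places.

0.840

Total N = 3+1+1+1+1+1+1+1 = 10, so the proportions are 0.3, 0.1, 0.1, 0.1, 0.1, 0.1, 0.1, 0.1 (working shown to 5 dp, full precision carried).
D = 0.3² + 0.1² + 0.1² + 0.1² + 0.1² + 0.1² + 0.1² + 0.1² = 0.09000 + 0.01000 + 0.01000 + 0.01000 + 0.01000 + 0.01000 + 0.01000 + 0.01000 = 0.16000.
So 1 − D = 0.84000, i.e. 0.840 to 3 decimal places.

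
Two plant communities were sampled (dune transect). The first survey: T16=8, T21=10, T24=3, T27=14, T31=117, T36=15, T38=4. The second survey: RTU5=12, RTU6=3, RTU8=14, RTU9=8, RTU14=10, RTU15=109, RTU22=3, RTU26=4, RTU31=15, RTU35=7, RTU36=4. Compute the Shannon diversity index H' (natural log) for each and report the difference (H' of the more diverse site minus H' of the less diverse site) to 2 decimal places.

0.45

The first survey: N=171, proportions 0.0468, 0.0585, 0.0175, 0.0819, 0.6842, 0.0877, 0.0234, giving H' = 1.1461 (working shown to 4 dp, full precision carried).
The second survey: N=189, proportions 0.0635, 0.0159, 0.0741, 0.0423, 0.0529, 0.5767, 0.0159, 0.0212, 0.0794, 0.037, 0.0212, giving H' = 1.5925.
Difference = |1.1461 − 1.5925| = 0.4464, i.e. 0.45 to 2 decimal places.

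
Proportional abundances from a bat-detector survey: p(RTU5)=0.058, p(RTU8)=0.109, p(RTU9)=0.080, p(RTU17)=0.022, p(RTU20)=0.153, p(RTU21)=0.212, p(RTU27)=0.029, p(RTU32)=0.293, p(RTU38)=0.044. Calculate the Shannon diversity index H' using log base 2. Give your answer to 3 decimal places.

Each pᵢ log₂ pᵢ term (working shown to 5 dp, full precision carried): 0.058×(-4.10780)=-0.23825, 0.109×(-3.19760)=-0.34854, 0.08×(-3.64386)=-0.29151, 0.022×(-5.50635)=-0.12114, 0.153×(-2.70840)=-0.41438, 0.212×(-2.23786)=-0.47443, 0.029×(-5.10780)=-0.14813, 0.293×(-1.77103)=-0.51891, 0.044×(-4.50635)=-0.19828.
Sum = -2.75357, so H' = 2.754.

2.754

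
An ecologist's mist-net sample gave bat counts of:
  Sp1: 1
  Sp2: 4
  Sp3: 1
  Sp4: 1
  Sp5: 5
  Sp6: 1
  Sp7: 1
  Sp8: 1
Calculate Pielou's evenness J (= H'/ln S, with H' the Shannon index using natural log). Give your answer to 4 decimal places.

0.8665

Total N = 1+4+1+1+5+1+1+1 = 15, so the proportions are 0.066667, 0.266667, 0.066667, 0.066667, 0.333333, 0.066667, 0.066667, 0.066667 (working shown to 6 dp, full precision carried).
H' = −Σ pᵢ ln pᵢ = −((-0.180537) + (-0.352468) + (-0.180537) + (-0.180537) + (-0.366204) + (-0.180537) + (-0.180537) + (-0.180537)) = 1.801892.
With S = 8 species, ln S = 2.079442, so J = 1.801892/2.079442 = 0.866527, i.e. 0.8665 to 4 decimal places.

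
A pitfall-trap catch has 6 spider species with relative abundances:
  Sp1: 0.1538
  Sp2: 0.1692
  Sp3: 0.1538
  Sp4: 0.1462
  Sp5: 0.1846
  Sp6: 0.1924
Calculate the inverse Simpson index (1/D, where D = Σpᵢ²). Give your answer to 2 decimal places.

D = 0.1538² + 0.1692² + 0.1538² + 0.1462² + 0.1846² + 0.1924² = 0.023654 + 0.028629 + 0.023654 + 0.021374 + 0.034077 + 0.037018 = 0.168407 (working shown to 6 dp, full precision carried).
So 1/D = 5.9380, i.e. 5.94 to 2 decimal places.

5.94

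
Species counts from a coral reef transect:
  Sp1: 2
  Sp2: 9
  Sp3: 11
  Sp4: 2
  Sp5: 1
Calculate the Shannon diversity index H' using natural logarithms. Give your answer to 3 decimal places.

Total N = 2+9+11+2+1 = 25, so the proportions are 0.08, 0.36, 0.44, 0.08, 0.04 (working shown to 5 dp, full precision carried).
Each pᵢ ln pᵢ term: 0.08×(-2.52573)=-0.20206, 0.36×(-1.02165)=-0.36779, 0.44×(-0.82098)=-0.36123, 0.08×(-2.52573)=-0.20206, 0.04×(-3.21888)=-0.12876.
Sum = -1.26190, so H' = 1.262.

1.262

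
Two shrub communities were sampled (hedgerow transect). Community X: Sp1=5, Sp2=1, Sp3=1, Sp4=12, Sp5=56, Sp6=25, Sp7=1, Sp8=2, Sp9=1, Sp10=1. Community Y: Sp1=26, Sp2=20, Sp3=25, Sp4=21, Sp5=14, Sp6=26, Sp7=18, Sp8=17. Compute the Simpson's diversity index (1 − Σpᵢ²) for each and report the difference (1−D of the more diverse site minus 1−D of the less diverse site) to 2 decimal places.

0.23

Community X: N=105, proportions 0.0476, 0.0095, 0.0095, 0.1143, 0.5333, 0.2381, 0.0095, 0.019, 0.0095, 0.0095, giving 1−D = 0.6427 (working shown to 4 dp, full precision carried).
Community Y: N=167, proportions 0.1557, 0.1198, 0.1497, 0.1257, 0.0838, 0.1557, 0.1078, 0.1018, giving 1−D = 0.8699.
Difference = |0.6427 − 0.8699| = 0.2272, i.e. 0.23 to 2 decimal places.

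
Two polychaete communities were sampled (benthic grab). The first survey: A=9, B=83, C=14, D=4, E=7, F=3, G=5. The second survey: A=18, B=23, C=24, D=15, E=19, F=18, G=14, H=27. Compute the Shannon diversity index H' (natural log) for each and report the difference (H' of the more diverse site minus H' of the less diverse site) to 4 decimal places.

0.8603

The first survey: N=125, proportions 0.072, 0.664, 0.112, 0.032, 0.056, 0.024, 0.04, giving H' = 1.1963524 (working shown to 7 dp, full precision carried).
The second survey: N=158, proportions 0.1139241, 0.1455696, 0.1518987, 0.0949367, 0.1202532, 0.1139241, 0.0886076, 0.1708861, giving H' = 2.0566296.
Difference = |1.1963524 − 2.0566296| = 0.8602772, i.e. 0.8603 to 4 decimal places.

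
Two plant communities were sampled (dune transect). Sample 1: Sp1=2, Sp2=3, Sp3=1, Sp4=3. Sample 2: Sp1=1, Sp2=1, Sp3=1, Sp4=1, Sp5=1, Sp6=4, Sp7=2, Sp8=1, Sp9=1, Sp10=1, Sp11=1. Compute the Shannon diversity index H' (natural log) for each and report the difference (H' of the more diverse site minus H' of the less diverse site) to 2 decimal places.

0.94

Sample 1: N=9, proportions 0.2222, 0.3333, 0.1111, 0.3333, giving H' = 1.3108 (working shown to 4 dp, full precision carried).
Sample 2: N=15, proportions 0.0667, 0.0667, 0.0667, 0.0667, 0.0667, 0.2667, 0.1333, 0.0667, 0.0667, 0.0667, 0.0667, giving H' = 2.2460.
Difference = |1.3108 − 2.2460| = 0.9352, i.e. 0.94 to 2 decimal places.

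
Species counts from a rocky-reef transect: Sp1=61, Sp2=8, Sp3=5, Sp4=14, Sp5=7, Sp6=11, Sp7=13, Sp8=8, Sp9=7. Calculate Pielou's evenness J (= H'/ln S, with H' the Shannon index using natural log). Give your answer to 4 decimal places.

0.8162

Total N = 61+8+5+14+7+11+13+8+7 = 134, so the proportions are 0.455224, 0.059701, 0.037313, 0.104478, 0.052239, 0.08209, 0.097015, 0.059701, 0.052239 (working shown to 6 dp, full precision carried).
H' = −Σ pᵢ ln pᵢ = −((-0.358246) + (-0.168263) + (-0.122702) + (-0.235992) + (-0.154205) + (-0.205219) + (-0.226325) + (-0.168263) + (-0.154205)) = 1.793420.
With S = 9 species, ln S = 2.197225, so J = 1.793420/2.197225 = 0.816220, i.e. 0.8162 to 4 decimal places.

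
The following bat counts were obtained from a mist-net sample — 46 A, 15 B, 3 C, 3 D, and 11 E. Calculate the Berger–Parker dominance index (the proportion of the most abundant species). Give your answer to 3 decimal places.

0.590

Total N = 46+15+3+3+11 = 78, so the proportions are 0.58974, 0.19231, 0.03846, 0.03846, 0.14103 (working shown to 5 dp, full precision carried).
The largest proportion is 0.58974, i.e. d = 0.590 to 3 decimal places.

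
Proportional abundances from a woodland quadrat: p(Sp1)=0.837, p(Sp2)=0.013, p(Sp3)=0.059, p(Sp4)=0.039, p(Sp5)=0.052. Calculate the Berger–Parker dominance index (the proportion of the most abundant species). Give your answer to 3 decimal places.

The largest proportion is 0.837, i.e. d = 0.837 to 3 decimal places.

0.837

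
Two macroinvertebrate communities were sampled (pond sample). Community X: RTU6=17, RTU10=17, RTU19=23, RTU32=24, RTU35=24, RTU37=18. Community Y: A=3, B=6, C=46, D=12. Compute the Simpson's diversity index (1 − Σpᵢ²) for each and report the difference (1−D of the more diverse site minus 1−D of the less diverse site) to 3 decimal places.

Community X: N=123, proportions 0.13821, 0.13821, 0.18699, 0.19512, 0.19512, 0.14634, giving 1−D = 0.82927 (working shown to 5 dp, full precision carried).
Community Y: N=67, proportions 0.04478, 0.08955, 0.68657, 0.1791, giving 1−D = 0.48652.
Difference = |0.82927 − 0.48652| = 0.34275, i.e. 0.343 to 3 decimal places.

0.343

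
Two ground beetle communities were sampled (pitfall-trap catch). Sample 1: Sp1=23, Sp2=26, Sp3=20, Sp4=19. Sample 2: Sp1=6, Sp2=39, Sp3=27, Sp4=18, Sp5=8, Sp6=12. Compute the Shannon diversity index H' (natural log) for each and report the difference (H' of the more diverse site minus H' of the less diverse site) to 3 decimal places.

Sample 1: N=88, proportions 0.261364, 0.295455, 0.227273, 0.215909, giving H' = 1.378634 (working shown to 6 dp, full precision carried).
Sample 2: N=110, proportions 0.054545, 0.354545, 0.245455, 0.163636, 0.072727, 0.109091, giving H' = 1.599588.
Difference = |1.378634 − 1.599588| = 0.220954, i.e. 0.221 to 3 decimal places.

0.221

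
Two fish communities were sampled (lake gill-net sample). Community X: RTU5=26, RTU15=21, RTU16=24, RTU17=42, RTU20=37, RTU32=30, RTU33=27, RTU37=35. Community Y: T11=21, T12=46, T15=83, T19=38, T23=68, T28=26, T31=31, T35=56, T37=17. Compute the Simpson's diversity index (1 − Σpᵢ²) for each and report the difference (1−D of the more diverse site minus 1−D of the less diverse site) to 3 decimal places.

0.007

Community X: N=242, proportions 0.10744, 0.08678, 0.09917, 0.17355, 0.15289, 0.12397, 0.11157, 0.14463, giving 1−D = 0.86886 (working shown to 5 dp, full precision carried).
Community Y: N=386, proportions 0.0544, 0.11917, 0.21503, 0.09845, 0.17617, 0.06736, 0.08031, 0.14508, 0.04404, giving 1−D = 0.86190.
Difference = |0.86886 − 0.86190| = 0.00696, i.e. 0.007 to 3 decimal places.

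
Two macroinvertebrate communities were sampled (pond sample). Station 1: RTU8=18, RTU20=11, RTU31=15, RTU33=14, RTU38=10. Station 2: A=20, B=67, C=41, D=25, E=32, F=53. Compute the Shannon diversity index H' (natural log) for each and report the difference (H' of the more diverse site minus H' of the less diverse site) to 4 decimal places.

Station 1: N=68, proportions 0.2647058824, 0.1617647059, 0.2205882353, 0.2058823529, 0.1470588235, giving H' = 1.5871996728 (working shown to 10 dp, full precision carried).
Station 2: N=238, proportions 0.0840336134, 0.281512605, 0.1722689076, 0.1050420168, 0.1344537815, 0.2226890756, giving H' = 1.7088823475.
Difference = |1.5871996728 − 1.7088823475| = 0.1216826747, i.e. 0.1217 to 4 decimal places.

0.1217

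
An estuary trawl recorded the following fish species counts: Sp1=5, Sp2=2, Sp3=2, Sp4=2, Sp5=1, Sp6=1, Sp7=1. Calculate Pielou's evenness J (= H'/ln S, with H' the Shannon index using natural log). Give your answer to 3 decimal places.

Total N = 5+2+2+2+1+1+1 = 14, so the proportions are 0.35714, 0.14286, 0.14286, 0.14286, 0.07143, 0.07143, 0.07143 (working shown to 5 dp, full precision carried).
H' = −Σ pᵢ ln pᵢ = −((-0.36772) + (-0.27799) + (-0.27799) + (-0.27799) + (-0.18850) + (-0.18850) + (-0.18850)) = 1.76719.
With S = 7 species, ln S = 1.94591, so J = 1.76719/1.94591 = 0.90816, i.e. 0.908 to 3 decimal places.

0.908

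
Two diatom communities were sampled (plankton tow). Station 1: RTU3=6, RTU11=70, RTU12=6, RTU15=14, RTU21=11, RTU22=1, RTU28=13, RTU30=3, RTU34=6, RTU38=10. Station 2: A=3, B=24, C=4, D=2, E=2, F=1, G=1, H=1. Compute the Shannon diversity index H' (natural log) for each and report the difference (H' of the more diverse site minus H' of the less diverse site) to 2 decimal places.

Station 1: N=140, proportions 0.042857, 0.5, 0.042857, 0.1, 0.078571, 0.007143, 0.092857, 0.021429, 0.042857, 0.071429, giving H' = 1.708528 (working shown to 6 dp, full precision carried).
Station 2: N=38, proportions 0.078947, 0.631579, 0.105263, 0.052632, 0.052632, 0.026316, 0.026316, 0.026316, giving H' = 1.324773.
Difference = |1.708528 − 1.324773| = 0.383755, i.e. 0.38 to 2 decimal places.

0.38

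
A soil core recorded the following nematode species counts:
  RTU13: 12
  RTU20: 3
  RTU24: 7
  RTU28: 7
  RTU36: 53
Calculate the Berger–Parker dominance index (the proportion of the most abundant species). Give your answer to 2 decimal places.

0.65

Total N = 12+3+7+7+53 = 82, so the proportions are 0.1463, 0.0366, 0.0854, 0.0854, 0.6463 (working shown to 4 dp, full precision carried).
The largest proportion is 0.6463, i.e. d = 0.65 to 2 decimal places.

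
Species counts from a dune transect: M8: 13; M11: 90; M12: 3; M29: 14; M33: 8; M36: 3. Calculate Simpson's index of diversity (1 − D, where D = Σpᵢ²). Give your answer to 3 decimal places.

Total N = 13+90+3+14+8+3 = 131, so the proportions are 0.09924, 0.68702, 0.0229, 0.10687, 0.06107, 0.0229 (working shown to 5 dp, full precision carried).
D = 0.09924² + 0.68702² + 0.0229² + 0.10687² + 0.06107² + 0.0229² = 0.00985 + 0.47200 + 0.00052 + 0.01142 + 0.00373 + 0.00052 = 0.49805.
So 1 − D = 0.50195, i.e. 0.502 to 3 decimal places.

0.502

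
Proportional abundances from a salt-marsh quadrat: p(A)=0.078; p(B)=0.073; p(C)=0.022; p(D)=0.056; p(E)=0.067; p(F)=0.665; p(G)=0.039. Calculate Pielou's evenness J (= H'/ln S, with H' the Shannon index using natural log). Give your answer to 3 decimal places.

H' = −Σ pᵢ ln pᵢ = −((-0.19898) + (-0.19106) + (-0.08397) + (-0.16141) + (-0.18111) + (-0.27130) + (-0.12652)) = 1.21435 (working shown to 5 dp, full precision carried).
With S = 7 species, ln S = 1.94591, so J = 1.21435/1.94591 = 0.62405, i.e. 0.624 to 3 decimal places.

0.624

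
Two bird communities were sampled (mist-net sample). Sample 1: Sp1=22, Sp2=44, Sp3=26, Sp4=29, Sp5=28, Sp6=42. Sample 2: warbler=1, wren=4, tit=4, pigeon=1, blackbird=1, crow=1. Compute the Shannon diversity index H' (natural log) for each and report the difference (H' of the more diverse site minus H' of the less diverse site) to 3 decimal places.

0.199

Sample 1: N=191, proportions 0.11518, 0.23037, 0.13613, 0.15183, 0.1466, 0.2199, giving H' = 1.75932 (working shown to 5 dp, full precision carried).
Sample 2: N=12, proportions 0.08333, 0.33333, 0.33333, 0.08333, 0.08333, 0.08333, giving H' = 1.56071.
Difference = |1.75932 − 1.56071| = 0.19861, i.e. 0.199 to 3 decimal places.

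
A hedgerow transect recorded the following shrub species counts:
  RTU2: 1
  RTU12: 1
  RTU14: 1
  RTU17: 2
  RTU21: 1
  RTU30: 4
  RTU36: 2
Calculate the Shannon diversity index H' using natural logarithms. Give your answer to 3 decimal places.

1.792

Total N = 1+1+1+2+1+4+2 = 12, so the proportions are 0.08333, 0.08333, 0.08333, 0.16667, 0.08333, 0.33333, 0.16667 (working shown to 5 dp, full precision carried).
Each pᵢ ln pᵢ term: 0.08333×(-2.48491)=-0.20708, 0.08333×(-2.48491)=-0.20708, 0.08333×(-2.48491)=-0.20708, 0.16667×(-1.79176)=-0.29863, 0.08333×(-2.48491)=-0.20708, 0.33333×(-1.09861)=-0.36620, 0.16667×(-1.79176)=-0.29863.
Sum = -1.79176, so H' = 1.792.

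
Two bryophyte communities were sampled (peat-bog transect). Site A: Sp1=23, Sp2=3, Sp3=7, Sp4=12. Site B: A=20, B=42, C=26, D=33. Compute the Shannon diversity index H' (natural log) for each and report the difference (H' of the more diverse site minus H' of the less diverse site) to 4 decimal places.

Site A: N=45, proportions 0.5111111, 0.0666667, 0.1555556, 0.2666667, giving H' = 1.1654968 (working shown to 7 dp, full precision carried).
Site B: N=121, proportions 0.1652893, 0.3471074, 0.214876, 0.2727273, giving H' = 1.3495754.
Difference = |1.1654968 − 1.3495754| = 0.1840786, i.e. 0.1841 to 4 decimal places.

0.1841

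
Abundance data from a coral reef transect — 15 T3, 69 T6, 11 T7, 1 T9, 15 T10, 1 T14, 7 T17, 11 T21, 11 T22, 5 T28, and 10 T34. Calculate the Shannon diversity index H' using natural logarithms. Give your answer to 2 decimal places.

1.86

Total N = 15+69+11+1+15+1+7+11+11+5+10 = 156, so the proportions are 0.0962, 0.4423, 0.0705, 0.0064, 0.0962, 0.0064, 0.0449, 0.0705, 0.0705, 0.0321, 0.0641 (working shown to 4 dp, full precision carried).
Each pᵢ ln pᵢ term: 0.0962×(-2.3418)=-0.2252, 0.4423×(-0.8157)=-0.3608, 0.0705×(-2.6520)=-0.1870, 0.0064×(-5.0499)=-0.0324, 0.0962×(-2.3418)=-0.2252, 0.0064×(-5.0499)=-0.0324, 0.0449×(-3.1039)=-0.1393, 0.0705×(-2.6520)=-0.1870, 0.0705×(-2.6520)=-0.1870, 0.0321×(-3.4404)=-0.1103, 0.0641×(-2.7473)=-0.1761.
Sum = -1.8625, so H' = 1.86.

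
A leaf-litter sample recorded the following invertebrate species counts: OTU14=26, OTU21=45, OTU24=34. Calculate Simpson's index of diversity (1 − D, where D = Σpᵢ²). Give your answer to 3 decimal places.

0.650

Total N = 26+45+34 = 105, so the proportions are 0.24762, 0.42857, 0.32381 (working shown to 5 dp, full precision carried).
D = 0.24762² + 0.42857² + 0.32381² = 0.06132 + 0.18367 + 0.10485 = 0.34984.
So 1 − D = 0.65016, i.e. 0.650 to 3 decimal places.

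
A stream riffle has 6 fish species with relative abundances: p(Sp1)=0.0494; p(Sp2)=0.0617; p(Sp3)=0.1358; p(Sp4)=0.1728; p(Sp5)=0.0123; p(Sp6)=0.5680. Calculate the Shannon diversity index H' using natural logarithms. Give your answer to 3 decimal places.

Each pᵢ ln pᵢ term (working shown to 5 dp, full precision carried): 0.0494×(-3.00780)=-0.14859, 0.0617×(-2.78547)=-0.17186, 0.1358×(-1.99657)=-0.27113, 0.1728×(-1.75562)=-0.30337, 0.0123×(-4.39816)=-0.05410, 0.568×(-0.56563)=-0.32128.
Sum = -1.27033, so H' = 1.270.

1.270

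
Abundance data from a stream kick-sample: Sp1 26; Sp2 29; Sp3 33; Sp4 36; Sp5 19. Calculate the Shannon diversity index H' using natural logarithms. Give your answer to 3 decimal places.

Total N = 26+29+33+36+19 = 143, so the proportions are 0.18182, 0.2028, 0.23077, 0.25175, 0.13287 (working shown to 5 dp, full precision carried).
Each pᵢ ln pᵢ term: 0.18182×(-1.70475)=-0.30995, 0.2028×(-1.59555)=-0.32357, 0.23077×(-1.46634)=-0.33839, 0.25175×(-1.37933)=-0.34724, 0.13287×(-2.01841)=-0.26818.
Sum = -1.58734, so H' = 1.587.

1.587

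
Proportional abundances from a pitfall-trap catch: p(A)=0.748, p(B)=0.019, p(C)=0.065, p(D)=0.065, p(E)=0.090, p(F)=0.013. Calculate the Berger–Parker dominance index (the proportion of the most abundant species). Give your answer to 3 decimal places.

The largest proportion is 0.748, i.e. d = 0.748 to 3 decimal places.

0.748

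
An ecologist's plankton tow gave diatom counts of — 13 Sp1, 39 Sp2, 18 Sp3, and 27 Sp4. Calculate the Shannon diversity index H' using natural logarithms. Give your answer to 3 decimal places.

1.304

Total N = 13+39+18+27 = 97, so the proportions are 0.13402, 0.40206, 0.18557, 0.27835 (working shown to 5 dp, full precision carried).
Each pᵢ ln pᵢ term: 0.13402×(-2.00976)=-0.26935, 0.40206×(-0.91115)=-0.36634, 0.18557×(-1.68434)=-0.31256, 0.27835×(-1.27887)=-0.35598.
Sum = -1.30422, so H' = 1.304.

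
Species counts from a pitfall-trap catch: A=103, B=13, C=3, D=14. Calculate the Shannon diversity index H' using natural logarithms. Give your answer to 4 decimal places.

Total N = 103+13+3+14 = 133, so the proportions are 0.774436, 0.097744, 0.022556, 0.105263 (working shown to 6 dp, full precision carried).
Each pᵢ ln pᵢ term: 0.774436×(-0.255620)=-0.197961, 0.097744×(-2.325400)=-0.227295, 0.022556×(-3.791737)=-0.085528, 0.105263×(-2.251292)=-0.236978.
Sum = -0.747762, so H' = 0.7478.

0.7478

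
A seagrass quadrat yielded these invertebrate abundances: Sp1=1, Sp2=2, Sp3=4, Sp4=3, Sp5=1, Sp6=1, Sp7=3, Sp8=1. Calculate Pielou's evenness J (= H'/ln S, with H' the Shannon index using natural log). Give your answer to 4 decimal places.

Total N = 1+2+4+3+1+1+3+1 = 16, so the proportions are 0.0625, 0.125, 0.25, 0.1875, 0.0625, 0.0625, 0.1875, 0.0625 (working shown to 6 dp, full precision carried).
H' = −Σ pᵢ ln pᵢ = −((-0.173287) + (-0.259930) + (-0.346574) + (-0.313871) + (-0.173287) + (-0.173287) + (-0.313871) + (-0.173287)) = 1.927392.
With S = 8 species, ln S = 2.079442, so J = 1.927392/2.079442 = 0.926880, i.e. 0.9269 to 4 decimal places.

0.9269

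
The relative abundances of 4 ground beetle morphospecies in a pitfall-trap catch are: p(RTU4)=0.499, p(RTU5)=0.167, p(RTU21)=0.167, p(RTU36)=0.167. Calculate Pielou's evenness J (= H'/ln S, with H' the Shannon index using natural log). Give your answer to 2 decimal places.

0.90

H' = −Σ pᵢ ln pᵢ = −((-0.3469) + (-0.2989) + (-0.2989) + (-0.2989)) = 1.2435 (working shown to 4 dp, full precision carried).
With S = 4 species, ln S = 1.3863, so J = 1.2435/1.3863 = 0.8970, i.e. 0.90 to 2 decimal places.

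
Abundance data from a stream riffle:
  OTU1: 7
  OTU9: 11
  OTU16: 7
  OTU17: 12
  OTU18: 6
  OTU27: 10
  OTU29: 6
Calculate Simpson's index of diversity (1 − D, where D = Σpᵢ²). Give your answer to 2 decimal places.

0.85

Total N = 7+11+7+12+6+10+6 = 59, so the proportions are 0.1186, 0.1864, 0.1186, 0.2034, 0.1017, 0.1695, 0.1017 (working shown to 4 dp, full precision carried).
D = 0.1186² + 0.1864² + 0.1186² + 0.2034² + 0.1017² + 0.1695² + 0.1017² = 0.0141 + 0.0348 + 0.0141 + 0.0414 + 0.0103 + 0.0287 + 0.0103 = 0.1537.
So 1 − D = 0.8463, i.e. 0.85 to 2 decimal places.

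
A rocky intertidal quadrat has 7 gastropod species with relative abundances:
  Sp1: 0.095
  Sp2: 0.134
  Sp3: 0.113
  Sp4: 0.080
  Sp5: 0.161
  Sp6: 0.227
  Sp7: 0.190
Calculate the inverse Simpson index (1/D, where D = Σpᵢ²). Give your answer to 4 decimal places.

D = 0.095² + 0.134² + 0.113² + 0.08² + 0.161² + 0.227² + 0.19² = 0.00902500 + 0.01795600 + 0.01276900 + 0.00640000 + 0.02592100 + 0.05152900 + 0.03610000 = 0.15970000 (working shown to 8 dp, full precision carried).
So 1/D = 6.261741, i.e. 6.2617 to 4 decimal places.

6.2617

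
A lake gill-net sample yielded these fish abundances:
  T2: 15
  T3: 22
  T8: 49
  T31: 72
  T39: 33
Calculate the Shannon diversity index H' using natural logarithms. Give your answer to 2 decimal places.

1.47

Total N = 15+22+49+72+33 = 191, so the proportions are 0.0785, 0.1152, 0.2565, 0.377, 0.1728 (working shown to 4 dp, full precision carried).
Each pᵢ ln pᵢ term: 0.0785×(-2.5442)=-0.1998, 0.1152×(-2.1612)=-0.2489, 0.2565×(-1.3605)=-0.3490, 0.377×(-0.9756)=-0.3678, 0.1728×(-1.7558)=-0.3034.
Sum = -1.4689, so H' = 1.47.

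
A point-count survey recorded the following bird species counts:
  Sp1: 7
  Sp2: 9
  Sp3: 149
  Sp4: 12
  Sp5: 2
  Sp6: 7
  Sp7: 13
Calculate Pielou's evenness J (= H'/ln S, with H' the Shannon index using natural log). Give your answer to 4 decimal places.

Total N = 7+9+149+12+2+7+13 = 199, so the proportions are 0.035176, 0.045226, 0.748744, 0.060302, 0.01005, 0.035176, 0.065327 (working shown to 6 dp, full precision carried).
H' = −Σ pᵢ ln pᵢ = −((-0.117748) + (-0.140024) + (-0.216655) + (-0.169351) + (-0.046233) + (-0.117748) + (-0.178234)) = 0.985992.
With S = 7 species, ln S = 1.945910, so J = 0.985992/1.945910 = 0.506700, i.e. 0.5067 to 4 decimal places.

0.5067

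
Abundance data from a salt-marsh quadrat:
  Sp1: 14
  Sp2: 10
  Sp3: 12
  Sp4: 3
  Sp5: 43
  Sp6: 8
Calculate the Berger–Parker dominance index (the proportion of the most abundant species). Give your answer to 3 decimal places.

0.478

Total N = 14+10+12+3+43+8 = 90, so the proportions are 0.15556, 0.11111, 0.13333, 0.03333, 0.47778, 0.08889 (working shown to 5 dp, full precision carried).
The largest proportion is 0.47778, i.e. d = 0.478 to 3 decimal places.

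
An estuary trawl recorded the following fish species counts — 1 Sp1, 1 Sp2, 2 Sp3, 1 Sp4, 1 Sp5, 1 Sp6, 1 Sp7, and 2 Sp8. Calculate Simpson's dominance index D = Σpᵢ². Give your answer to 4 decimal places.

0.1400

Total N = 1+1+2+1+1+1+1+2 = 10, so the proportions are 0.1, 0.1, 0.2, 0.1, 0.1, 0.1, 0.1, 0.2 (working shown to 6 dp, full precision carried).
D = 0.1² + 0.1² + 0.2² + 0.1² + 0.1² + 0.1² + 0.1² + 0.2² = 0.010000 + 0.010000 + 0.040000 + 0.010000 + 0.010000 + 0.010000 + 0.010000 + 0.040000 = 0.140000.
To 4 decimal places, D = 0.1400.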